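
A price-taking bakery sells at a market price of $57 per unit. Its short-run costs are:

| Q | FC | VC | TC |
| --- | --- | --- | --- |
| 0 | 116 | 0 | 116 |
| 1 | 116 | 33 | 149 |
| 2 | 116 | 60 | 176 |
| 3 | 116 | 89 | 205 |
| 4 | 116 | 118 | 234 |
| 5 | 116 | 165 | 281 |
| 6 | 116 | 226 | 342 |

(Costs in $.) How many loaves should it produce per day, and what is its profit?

Q = 5; profit = $4

Tabulate TR − TC: Q=0: -116; Q=1: -92; Q=2: -62; Q=3: -34; Q=4: -6; Q=5: 4; Q=6: 0.
Profit is maximized at Q = 5. AVC there is 165/5 = $33 ≤ P, so producing beats shutting down (which would give -$116).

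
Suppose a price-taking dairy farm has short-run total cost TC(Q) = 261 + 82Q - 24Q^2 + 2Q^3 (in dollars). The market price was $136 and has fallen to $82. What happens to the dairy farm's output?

Output falls from 9 to 8

AVC = 82 - 24Q + 2Q^2, minimized at Q = 6 where min AVC = $10. MC = 82 - 48Q + 6Q^2.
At P = $136 ≥ min AVC, set P = MC on the rising branch: Q = 9.
At P = $82 ≥ min AVC, set P = MC: Q = 8. The firm stays open but cuts output.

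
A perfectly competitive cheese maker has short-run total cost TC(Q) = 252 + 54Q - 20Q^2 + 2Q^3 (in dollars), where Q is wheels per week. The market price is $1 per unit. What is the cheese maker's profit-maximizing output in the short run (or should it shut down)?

From TC, MC = TC'(Q) = 54 - 40Q + 6Q^2 and AVC = VC/Q = 54 - 20Q + 2Q^2.
The AVC parabola has its vertex at Q = 20/4 = 5, where AVC = 54 - 20·5 + 2·5^2 = $4.
Since P = $1 < min AVC = $4, price fails to cover variable cost at any output.
Best response: produce nothing and absorb the $252 fixed cost.

Shut down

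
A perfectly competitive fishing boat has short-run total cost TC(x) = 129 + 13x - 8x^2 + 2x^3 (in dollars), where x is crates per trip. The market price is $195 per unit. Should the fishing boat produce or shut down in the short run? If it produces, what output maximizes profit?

Produce at x = 7

Variable cost is VC = 13x - 8x^2 + 2x^3, so AVC = VC/x = 13 - 8x + 2x^2 and MC = dTC/dx = 13 - 16x + 6x^2.
AVC is minimized where dAVC/dx = -8 + 4x = 0, at x = 2; min AVC = 13 - 8·2 + 2·2^2 = $5.
Since P = $195 ≥ min AVC = $5, price covers variable cost and the firm should produce.
Set P = MC: 195 = 13 - 16x + 6x^2 → -182 - 16x + 6x^2 = 0. The roots are x = -13/3 and x = 7; the profit-maximizing output is on the rising part of MC, so x* = 7.
Check: AVC at x = 7 is $55 ≤ P, so revenue covers variable cost.
Profit = P·x − TC = 195·7 − 514 = $851.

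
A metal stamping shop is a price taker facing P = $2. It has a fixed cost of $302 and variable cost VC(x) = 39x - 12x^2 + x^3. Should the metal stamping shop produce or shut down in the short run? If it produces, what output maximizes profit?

Strip out fixed cost: VC = 39x - 12x^2 + x^3. Then AVC = 39 - 12x + x^2 and MC = 39 - 24x + 3x^2.
AVC hits its minimum where MC = AVC, at x = 6, giving min AVC = 39 - 12·6 + 6^2 = $3.
With P < min AVC ($2 < $3), every unit sold adds to the loss.
Best response: produce nothing and absorb the $302 fixed cost.

Shut down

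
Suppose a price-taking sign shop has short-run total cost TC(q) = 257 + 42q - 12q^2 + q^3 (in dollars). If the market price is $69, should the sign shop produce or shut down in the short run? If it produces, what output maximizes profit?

Variable cost is VC = 42q - 12q^2 + q^3, so AVC = VC/q = 42 - 12q + q^2 and MC = dTC/dq = 42 - 24q + 3q^2.
The AVC parabola has its vertex at q = 12/2 = 6, where AVC = 42 - 12·6 + 6^2 = $6.
P = $69 exceeds min AVC = $6, so the firm stays open.
Solving P = MC: -27 - 24q + 3q^2 = 0 ⇒ q = -1 or 9. On the upward-sloping branch, q* = 9.
Check: AVC at q = 9 is $15 ≤ P, so revenue covers variable cost.
Profit = P·q − TC = 69·9 − 392 = $229.

Produce at q = 9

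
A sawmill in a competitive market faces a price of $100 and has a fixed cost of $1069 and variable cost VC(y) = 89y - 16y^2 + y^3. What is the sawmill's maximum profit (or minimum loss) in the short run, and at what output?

Profit = -$343 at y = 11

AVC = 89 - 16y + y^2; min AVC = $25 at y = 8. Since P = $100 ≥ min AVC, the firm produces.
MC = 89 - 32y + 3y^2. Setting P = MC and taking the root on the rising branch gives y* = 11.
TR = 100·11 = 1100. TC = 1069 + 374 = 1443. Profit = 1100 − 1443 = -$343.
By producing, the firm covers all variable cost plus $726 of fixed cost; shutting down would lose the full $1069.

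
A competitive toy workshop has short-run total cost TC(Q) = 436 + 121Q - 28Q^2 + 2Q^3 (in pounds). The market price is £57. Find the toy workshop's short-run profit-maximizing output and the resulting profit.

Profit = -£180 at Q = 8

AVC = 121 - 28Q + 2Q^2; min AVC = £23 at Q = 7. Since P = £57 ≥ min AVC, the firm produces.
MC = 121 - 56Q + 6Q^2. Setting P = MC and taking the root on the rising branch gives Q* = 8.
TR = 57·8 = 456. TC = 436 + 200 = 636. Profit = 456 − 636 = -£180.
That loss of £180 beats the £436 the firm would lose by shutting down; producing recovers £256 of fixed cost.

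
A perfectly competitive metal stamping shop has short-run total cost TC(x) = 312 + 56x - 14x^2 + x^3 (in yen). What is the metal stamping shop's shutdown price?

¥7 per unit

The shutdown price is the minimum of AVC. VC = 56x - 14x^2 + x^3, so AVC = 56 - 14x + x^2.
At the minimum of AVC, MC = AVC. MC = 56 - 28x + 3x^2; setting MC = AVC gives 2x^2 - 14x = 0, so x = 7. min AVC = 7.
So the shutdown price is ¥7.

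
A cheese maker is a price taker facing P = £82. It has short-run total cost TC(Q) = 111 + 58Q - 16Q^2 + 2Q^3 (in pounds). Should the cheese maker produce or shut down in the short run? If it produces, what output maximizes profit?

Produce at Q = 6

Variable cost is VC = 58Q - 16Q^2 + 2Q^3, so AVC = VC/Q = 58 - 16Q + 2Q^2 and MC = dTC/dQ = 58 - 32Q + 6Q^2.
The AVC parabola has its vertex at Q = 16/4 = 4, where AVC = 58 - 16·4 + 2·4^2 = £26.
Because £82 ≥ £26, revenue can cover variable cost; the firm operates.
Set P = MC: 82 = 58 - 32Q + 6Q^2 → -24 - 32Q + 6Q^2 = 0. The roots are Q = -2/3 and Q = 6; the profit-maximizing output is on the rising part of MC, so Q* = 6.
Check: AVC at Q = 6 is £34 ≤ P, so revenue covers variable cost.
Profit = P·Q − TC = 82·6 − 315 = £177.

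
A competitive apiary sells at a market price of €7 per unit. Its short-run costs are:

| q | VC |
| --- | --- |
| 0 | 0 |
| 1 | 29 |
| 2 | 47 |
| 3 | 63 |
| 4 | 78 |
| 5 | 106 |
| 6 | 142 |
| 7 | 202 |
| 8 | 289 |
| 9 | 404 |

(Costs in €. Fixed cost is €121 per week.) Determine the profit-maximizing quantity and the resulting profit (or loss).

Profit at each row (π = 7q − TC): q=0: -121; q=1: -143; q=2: -154; q=3: -163; q=4: -171; q=5: -192; q=6: -221; q=7: -274; q=8: -354; q=9: -462.
Profit is highest at q = 0. Equivalently, the lowest AVC in the table is 78/4 ≈ €19.50 at q = 4, and P = €7 falls below it — price never covers variable cost, so the firm shuts down and loses only its fixed cost.

q = 0 (shut down); profit = -€121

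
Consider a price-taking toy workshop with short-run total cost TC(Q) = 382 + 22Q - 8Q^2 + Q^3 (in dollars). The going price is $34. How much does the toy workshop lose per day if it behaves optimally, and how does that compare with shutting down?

AVC = 22 - 8Q + Q^2 has its minimum $6 at Q = 4; price $34 clears that bar, so the firm operates.
MC = 22 - 16Q + 3Q^2. Setting P = MC and taking the root on the rising branch gives Q* = 6.
TR = 34·6 = 204. TC = 382 + 60 = 442. Profit = 204 − 442 = -$238.
By producing, the firm covers all variable cost plus $144 of fixed cost; shutting down would lose the full $382.

Profit = -$238 at Q = 6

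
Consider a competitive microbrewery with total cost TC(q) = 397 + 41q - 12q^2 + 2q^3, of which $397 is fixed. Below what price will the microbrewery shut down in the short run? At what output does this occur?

Short-run supply begins at min AVC. From VC = 41q - 12q^2 + 2q^3, AVC = 41 - 12q + 2q^2.
At the minimum of AVC, MC = AVC. MC = 41 - 24q + 6q^2; setting MC = AVC gives 4q^2 - 12q = 0, so q = 3. min AVC = 23.
For P < $23 the firm produces nothing.

$23 per unit, at q = 3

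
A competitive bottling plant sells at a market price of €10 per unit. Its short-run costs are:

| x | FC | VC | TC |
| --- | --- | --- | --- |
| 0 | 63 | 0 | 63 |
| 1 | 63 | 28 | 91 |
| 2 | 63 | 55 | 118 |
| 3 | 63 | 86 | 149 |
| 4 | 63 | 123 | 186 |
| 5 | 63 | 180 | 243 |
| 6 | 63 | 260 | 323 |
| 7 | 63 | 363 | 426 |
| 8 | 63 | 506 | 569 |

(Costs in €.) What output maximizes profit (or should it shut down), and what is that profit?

x = 0 (shut down); profit = -€63

Profit at each row (π = 10x − TC): x=0: -63; x=1: -81; x=2: -98; x=3: -119; x=4: -146; x=5: -193; x=6: -263; x=7: -356; x=8: -489.
Profit is highest at x = 0. Equivalently, the lowest AVC in the table is 55/2 ≈ €27.50 at x = 2, and P = €10 falls below it — price never covers variable cost, so the firm shuts down and loses only its fixed cost.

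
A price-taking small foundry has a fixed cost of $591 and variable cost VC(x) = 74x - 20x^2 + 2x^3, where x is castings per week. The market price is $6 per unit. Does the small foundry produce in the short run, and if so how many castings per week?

Shut down

Variable cost is VC = 74x - 20x^2 + 2x^3, so AVC = VC/x = 74 - 20x + 2x^2 and MC = dTC/dx = 74 - 40x + 6x^2.
The AVC parabola has its vertex at x = 20/4 = 5, where AVC = 74 - 20·5 + 2·5^2 = $24.
P = $6 lies below min AVC = $24; no output level covers variable cost.
Best response: produce nothing and absorb the $591 fixed cost.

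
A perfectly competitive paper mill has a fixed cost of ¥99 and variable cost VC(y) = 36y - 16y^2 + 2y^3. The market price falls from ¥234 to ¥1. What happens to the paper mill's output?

Output falls from 9 to 0 (the firm shuts down)

MC = 36 - 32y + 6y^2; the shutdown threshold is min AVC = ¥4 (at y = 4).
At P = ¥234 ≥ min AVC, set P = MC on the rising branch: y = 9.
At P = ¥1 < min AVC = ¥4, price no longer covers variable cost at any output, so the firm shuts down: y = 0.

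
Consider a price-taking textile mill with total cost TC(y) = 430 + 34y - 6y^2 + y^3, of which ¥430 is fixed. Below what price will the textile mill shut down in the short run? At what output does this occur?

¥25 per unit, at y = 3

The shutdown price is the minimum of AVC. VC = 34y - 6y^2 + y^3, so AVC = 34 - 6y + y^2.
dAVC/dy = -6 + 2y = 0 gives y = 3. min AVC = 34 - 6·3 + 3^2 = 25.
The firm shuts down for any P below ¥25.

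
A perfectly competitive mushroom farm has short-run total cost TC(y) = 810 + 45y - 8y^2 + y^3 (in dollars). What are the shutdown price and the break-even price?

Shutdown price = $29; break-even price = $144

AVC = 45 - 8y + y^2; minimized at y = 4, giving min AVC = $29. That is the shutdown price.
ATC = 810/y + 45 - 8y + y^2. Setting dATC/dy = −810/y^2 − 8 + 2y = 0 gives y = 9 (since 2·9^3 − 8·9^2 = 810).
min ATC = 810/9 + 45 − 8·9 + 9^2 = $144. That is the break-even price.
For $29 ≤ P < $144 the firm produces at a loss; below $29 it shuts down.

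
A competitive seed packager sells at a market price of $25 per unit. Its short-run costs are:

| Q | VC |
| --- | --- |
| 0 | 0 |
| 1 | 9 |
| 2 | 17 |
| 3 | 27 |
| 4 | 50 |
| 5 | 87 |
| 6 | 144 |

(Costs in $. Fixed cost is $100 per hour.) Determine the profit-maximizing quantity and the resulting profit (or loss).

Profit at each row (π = 25Q − TC): Q=0: -100; Q=1: -84; Q=2: -67; Q=3: -52; Q=4: -50; Q=5: -62; Q=6: -94.
Profit is maximized at Q = 4. AVC there is 50/4 = $12.50 ≤ P, so producing beats shutting down (which would give -$100).

Q = 4; profit = -$50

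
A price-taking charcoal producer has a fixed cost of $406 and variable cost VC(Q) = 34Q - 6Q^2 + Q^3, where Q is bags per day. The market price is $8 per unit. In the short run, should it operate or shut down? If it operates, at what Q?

From TC, MC = TC'(Q) = 34 - 12Q + 3Q^2 and AVC = VC/Q = 34 - 6Q + Q^2.
AVC is minimized where dAVC/dQ = -6 + 2Q = 0, at Q = 3; min AVC = 34 - 6·3 + 3^2 = $25.
With P < min AVC ($8 < $25), every unit sold adds to the loss.
Shutting down limits the loss to fixed cost, $406.

Shut down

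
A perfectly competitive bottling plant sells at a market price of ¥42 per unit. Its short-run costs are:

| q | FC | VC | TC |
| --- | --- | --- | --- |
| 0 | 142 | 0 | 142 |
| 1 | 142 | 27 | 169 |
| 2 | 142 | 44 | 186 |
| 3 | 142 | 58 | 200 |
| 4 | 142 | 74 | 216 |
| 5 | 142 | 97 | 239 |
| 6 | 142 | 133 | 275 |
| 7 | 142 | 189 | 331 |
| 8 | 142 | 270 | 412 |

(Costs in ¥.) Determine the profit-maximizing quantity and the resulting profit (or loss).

q = 6; profit = -¥23

Profit at each row (π = 42q − TC): q=0: -142; q=1: -127; q=2: -102; q=3: -74; q=4: -48; q=5: -29; q=6: -23; q=7: -37; q=8: -76.
Profit is maximized at q = 6. AVC there is 133/6 = ¥22.17 ≤ P, so producing beats shutting down (which would give -¥142).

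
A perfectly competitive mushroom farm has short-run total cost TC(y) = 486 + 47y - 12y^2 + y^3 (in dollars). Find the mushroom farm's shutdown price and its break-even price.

AVC = 47 - 12y + y^2; minimized at y = 6, giving min AVC = $11. That is the shutdown price.
ATC = 486/y + 47 - 12y + y^2. Setting dATC/dy = −486/y^2 − 12 + 2y = 0 gives y = 9 (since 2·9^3 − 12·9^2 = 486).
min ATC = 486/9 + 47 − 12·9 + 9^2 = $74. That is the break-even price.
Between these two prices the firm operates at a loss; above $74 it earns a profit.

Shutdown price = $11; break-even price = $74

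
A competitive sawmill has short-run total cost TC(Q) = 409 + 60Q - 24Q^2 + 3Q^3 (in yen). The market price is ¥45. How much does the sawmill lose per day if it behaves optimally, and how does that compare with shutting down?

Profit = -¥259 at Q = 5

AVC = 60 - 24Q + 3Q^2 has its minimum ¥12 at Q = 4; price ¥45 clears that bar, so the firm operates.
MC = 60 - 48Q + 9Q^2. Setting P = MC and taking the root on the rising branch gives Q* = 5.
TR = 45·5 = 225. TC = 409 + 75 = 484. Profit = 225 − 484 = -¥259.
Shutting down would mean losing the fixed cost of ¥409, so operating at a loss of ¥259 is better by ¥150.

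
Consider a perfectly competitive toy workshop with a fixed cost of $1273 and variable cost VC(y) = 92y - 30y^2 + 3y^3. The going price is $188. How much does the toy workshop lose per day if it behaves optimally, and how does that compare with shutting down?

AVC = 92 - 30y + 3y^2; min AVC = $17 at y = 5. Since P = $188 ≥ min AVC, the firm produces.
With MC = 92 - 60y + 9y^2, P = MC on the upward-sloping part at y* = 8.
TR = 188·8 = 1504. TC = 1273 + 352 = 1625. Profit = 1504 − 1625 = -$121.
That loss of $121 beats the $1273 the firm would lose by shutting down; producing recovers $1152 of fixed cost.

Profit = -$121 at y = 8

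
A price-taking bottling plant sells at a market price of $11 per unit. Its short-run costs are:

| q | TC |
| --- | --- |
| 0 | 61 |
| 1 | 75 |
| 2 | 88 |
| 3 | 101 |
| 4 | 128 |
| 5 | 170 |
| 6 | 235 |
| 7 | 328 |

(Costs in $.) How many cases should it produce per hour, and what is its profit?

q = 0 (shut down); profit = -$61

Profit at each row (π = 11q − TC): q=0: -61; q=1: -64; q=2: -66; q=3: -68; q=4: -84; q=5: -115; q=6: -169; q=7: -251.
Profit is highest at q = 0. Equivalently, the lowest AVC in the table is 40/3 ≈ $13.33 at q = 3, and P = $11 falls below it — price never covers variable cost, so the firm shuts down and loses only its fixed cost.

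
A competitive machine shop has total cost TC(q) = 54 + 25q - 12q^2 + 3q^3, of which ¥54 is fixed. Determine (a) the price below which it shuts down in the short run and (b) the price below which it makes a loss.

AVC = 25 - 12q + 3q^2; minimized at q = 2, giving min AVC = ¥13. That is the shutdown price.
ATC = 54/q + 25 - 12q + 3q^2. Setting dATC/dq = −54/q^2 − 12 + 6q = 0 gives q = 3 (since 6·3^3 − 12·3^2 = 54).
min ATC = 54/3 + 25 − 12·3 + 3·3^2 = ¥34. That is the break-even price.
Between these two prices the firm operates at a loss; above ¥34 it earns a profit.

Shutdown price = ¥13; break-even price = ¥34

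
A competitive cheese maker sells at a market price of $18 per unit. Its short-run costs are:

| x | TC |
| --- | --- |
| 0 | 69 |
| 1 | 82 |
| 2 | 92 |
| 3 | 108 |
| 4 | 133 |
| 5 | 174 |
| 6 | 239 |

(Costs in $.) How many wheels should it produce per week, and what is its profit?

x = 3; profit = -$54

Profit at each row (π = 18x − TC): x=0: -69; x=1: -64; x=2: -56; x=3: -54; x=4: -61; x=5: -84; x=6: -131.
Profit is maximized at x = 3. AVC there is 39/3 = $13 ≤ P, so producing beats shutting down (which would give -$69).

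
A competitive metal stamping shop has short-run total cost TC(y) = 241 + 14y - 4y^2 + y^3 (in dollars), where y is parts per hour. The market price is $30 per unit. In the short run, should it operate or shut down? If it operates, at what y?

Produce at y = 4

Strip out fixed cost: VC = 14y - 4y^2 + y^3. Then AVC = 14 - 4y + y^2 and MC = 14 - 8y + 3y^2.
AVC is minimized where dAVC/dy = -4 + 2y = 0, at y = 2; min AVC = 14 - 4·2 + 2^2 = $10.
Because $30 ≥ $10, revenue can cover variable cost; the firm operates.
Set P = MC: 30 = 14 - 8y + 3y^2 → -16 - 8y + 3y^2 = 0. The roots are y = -4/3 and y = 4; the profit-maximizing output is on the rising part of MC, so y* = 4.
Check: AVC at y = 4 is $14 ≤ P, so revenue covers variable cost.
Profit = P·y − TC = 30·4 − 297 = -$177, a loss, but smaller than the $241 fixed cost the firm would lose by shutting down.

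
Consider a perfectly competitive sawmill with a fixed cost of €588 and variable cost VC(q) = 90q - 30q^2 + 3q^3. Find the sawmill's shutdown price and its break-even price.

Shutdown price = min AVC. AVC = 90 - 30q + 3q^2, with vertex at q = 5 and minimum €15.
ATC = 588/q + 90 - 30q + 3q^2. Setting dATC/dq = −588/q^2 − 30 + 6q = 0 gives q = 7 (since 6·7^3 − 30·7^2 = 588).
min ATC = 588/7 + 90 − 30·7 + 3·7^2 = €111. That is the break-even price.
For €15 ≤ P < €111 the firm produces at a loss; below €15 it shuts down.

Shutdown price = €15; break-even price = €111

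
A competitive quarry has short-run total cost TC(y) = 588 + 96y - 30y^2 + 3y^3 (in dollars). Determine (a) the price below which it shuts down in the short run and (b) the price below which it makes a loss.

Shutdown price = $21; break-even price = $117

Shutdown price = min AVC. AVC = 96 - 30y + 3y^2, with vertex at y = 5 and minimum $21.
ATC = 588/y + 96 - 30y + 3y^2. Setting dATC/dy = −588/y^2 − 30 + 6y = 0 gives y = 7 (since 6·7^3 − 30·7^2 = 588).
min ATC = 588/7 + 96 − 30·7 + 3·7^2 = $117. That is the break-even price.
Between these two prices the firm operates at a loss; above $117 it earns a profit.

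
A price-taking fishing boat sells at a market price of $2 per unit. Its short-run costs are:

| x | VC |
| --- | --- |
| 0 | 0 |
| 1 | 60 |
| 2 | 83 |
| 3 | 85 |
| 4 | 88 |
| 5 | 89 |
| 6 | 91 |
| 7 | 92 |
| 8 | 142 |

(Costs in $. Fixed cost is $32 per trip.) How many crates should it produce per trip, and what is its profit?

x = 0 (shut down); profit = -$32

Compute π = P·x − TC at each output: x=0: -32; x=1: -90; x=2: -111; x=3: -111; x=4: -112; x=5: -111; x=6: -111; x=7: -110; x=8: -158.
Profit is highest at x = 0. Equivalently, the lowest AVC in the table is 92/7 ≈ $13.14 at x = 7, and P = $2 falls below it — price never covers variable cost, so the firm shuts down and loses only its fixed cost.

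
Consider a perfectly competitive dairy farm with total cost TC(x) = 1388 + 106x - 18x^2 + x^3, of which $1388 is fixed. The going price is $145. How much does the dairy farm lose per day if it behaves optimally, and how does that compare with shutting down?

Profit = -$36 at x = 13

AVC = 106 - 18x + x^2 has its minimum $25 at x = 9; price $145 clears that bar, so the firm operates.
With MC = 106 - 36x + 3x^2, P = MC on the upward-sloping part at x* = 13.
TR = 145·13 = 1885. TC = 1388 + 533 = 1921. Profit = 1885 − 1921 = -$36.
By producing, the firm covers all variable cost plus $1352 of fixed cost; shutting down would lose the full $1388.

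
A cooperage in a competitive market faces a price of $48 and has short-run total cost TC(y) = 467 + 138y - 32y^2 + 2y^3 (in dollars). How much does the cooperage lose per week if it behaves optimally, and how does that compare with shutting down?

Profit = -$143 at y = 9

AVC = 138 - 32y + 2y^2; min AVC = $10 at y = 8. Since P = $48 ≥ min AVC, the firm produces.
With MC = 138 - 64y + 6y^2, P = MC on the upward-sloping part at y* = 9.
TR = 48·9 = 432. TC = 467 + 108 = 575. Profit = 432 − 575 = -$143.
Shutting down would mean losing the fixed cost of $467, so operating at a loss of $143 is better by $324.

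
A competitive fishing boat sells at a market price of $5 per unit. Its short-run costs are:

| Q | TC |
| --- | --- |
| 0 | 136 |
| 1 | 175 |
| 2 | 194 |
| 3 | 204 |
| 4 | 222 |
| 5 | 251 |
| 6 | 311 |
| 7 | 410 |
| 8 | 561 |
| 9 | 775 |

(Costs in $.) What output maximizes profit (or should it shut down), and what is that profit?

Q = 0 (shut down); profit = -$136

Profit at each row (π = 5Q − TC): Q=0: -136; Q=1: -170; Q=2: -184; Q=3: -189; Q=4: -202; Q=5: -226; Q=6: -281; Q=7: -375; Q=8: -521; Q=9: -730.
Profit is highest at Q = 0. Equivalently, the lowest AVC in the table is 86/4 ≈ $21.50 at Q = 4, and P = $5 falls below it — price never covers variable cost, so the firm shuts down and loses only its fixed cost.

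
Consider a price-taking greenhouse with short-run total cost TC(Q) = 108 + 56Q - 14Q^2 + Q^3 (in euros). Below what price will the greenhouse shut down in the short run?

€7 per unit

Short-run supply begins at min AVC. From VC = 56Q - 14Q^2 + Q^3, AVC = 56 - 14Q + Q^2.
At the minimum of AVC, MC = AVC. MC = 56 - 28Q + 3Q^2; setting MC = AVC gives 2Q^2 - 14Q = 0, so Q = 7. min AVC = 7.
So the shutdown price is €7.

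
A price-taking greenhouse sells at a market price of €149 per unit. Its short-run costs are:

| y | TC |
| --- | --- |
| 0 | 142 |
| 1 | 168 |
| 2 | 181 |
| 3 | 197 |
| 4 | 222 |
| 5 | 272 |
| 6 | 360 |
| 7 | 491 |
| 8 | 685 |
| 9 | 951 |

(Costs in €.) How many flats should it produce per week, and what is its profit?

y = 7; profit = €552

Compute π = P·y − TC at each output: y=0: -142; y=1: -19; y=2: 117; y=3: 250; y=4: 374; y=5: 473; y=6: 534; y=7: 552; y=8: 507; y=9: 390.
Profit is maximized at y = 7. AVC there is 349/7 = €49.86 ≤ P, so producing beats shutting down (which would give -€142).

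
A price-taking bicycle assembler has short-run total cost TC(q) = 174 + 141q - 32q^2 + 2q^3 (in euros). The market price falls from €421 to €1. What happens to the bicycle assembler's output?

MC = 141 - 64q + 6q^2; the shutdown threshold is min AVC = €13 (at q = 8).
With P = €421 above the shutdown price, P = MC gives q = 14.
At P = €1 < min AVC = €13, price no longer covers variable cost at any output, so the firm shuts down: q = 0.

Output falls from 14 to 0 (the firm shuts down)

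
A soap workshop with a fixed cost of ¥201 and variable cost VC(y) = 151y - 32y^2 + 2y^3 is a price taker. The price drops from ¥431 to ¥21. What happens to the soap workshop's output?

MC = 151 - 64y + 6y^2; the shutdown threshold is min AVC = ¥23 (at y = 8).
At P = ¥431 ≥ min AVC, set P = MC on the rising branch: y = 14.
At P = ¥21 < min AVC = ¥23, price no longer covers variable cost at any output, so the firm shuts down: y = 0.

Output falls from 14 to 0 (the firm shuts down)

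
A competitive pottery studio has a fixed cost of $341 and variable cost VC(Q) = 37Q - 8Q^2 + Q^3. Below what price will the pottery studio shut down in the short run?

$21 per unit

Short-run supply begins at min AVC. From VC = 37Q - 8Q^2 + Q^3, AVC = 37 - 8Q + Q^2.
dAVC/dQ = -8 + 2Q = 0 gives Q = 4. min AVC = 37 - 8·4 + 4^2 = 21.
The firm shuts down for any P below $21.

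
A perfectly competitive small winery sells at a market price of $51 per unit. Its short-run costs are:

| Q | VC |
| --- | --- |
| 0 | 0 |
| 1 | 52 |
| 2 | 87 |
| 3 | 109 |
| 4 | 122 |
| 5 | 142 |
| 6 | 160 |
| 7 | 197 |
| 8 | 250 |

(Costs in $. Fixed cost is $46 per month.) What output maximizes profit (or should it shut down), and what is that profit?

Tabulate TR − TC: Q=0: -46; Q=1: -47; Q=2: -31; Q=3: -2; Q=4: 36; Q=5: 67; Q=6: 100; Q=7: 114; Q=8: 112.
Profit is maximized at Q = 7. AVC there is 197/7 = $28.14 ≤ P, so producing beats shutting down (which would give -$46).

Q = 7; profit = $114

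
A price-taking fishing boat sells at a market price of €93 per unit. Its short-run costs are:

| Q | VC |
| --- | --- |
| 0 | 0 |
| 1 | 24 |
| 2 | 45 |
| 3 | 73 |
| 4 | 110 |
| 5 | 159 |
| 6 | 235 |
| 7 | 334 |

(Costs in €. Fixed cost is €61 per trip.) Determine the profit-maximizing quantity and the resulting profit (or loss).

Tabulate TR − TC: Q=0: -61; Q=1: 8; Q=2: 80; Q=3: 145; Q=4: 201; Q=5: 245; Q=6: 262; Q=7: 256.
Profit is maximized at Q = 6. AVC there is 235/6 = €39.17 ≤ P, so producing beats shutting down (which would give -€61).

Q = 6; profit = €262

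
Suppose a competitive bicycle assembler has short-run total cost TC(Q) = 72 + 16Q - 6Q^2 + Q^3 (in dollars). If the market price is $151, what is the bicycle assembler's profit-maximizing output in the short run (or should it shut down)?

Variable cost is VC = 16Q - 6Q^2 + Q^3, so AVC = VC/Q = 16 - 6Q + Q^2 and MC = dTC/dQ = 16 - 12Q + 3Q^2.
AVC is minimized where dAVC/dQ = -6 + 2Q = 0, at Q = 3; min AVC = 16 - 6·3 + 3^2 = $7.
Since P = $151 ≥ min AVC = $7, price covers variable cost and the firm should produce.
Set P = MC: 151 = 16 - 12Q + 3Q^2 → -135 - 12Q + 3Q^2 = 0. The roots are Q = -5 and Q = 9; the profit-maximizing output is on the rising part of MC, so Q* = 9.
Check: AVC at Q = 9 is $43 ≤ P, so revenue covers variable cost.
Profit = P·Q − TC = 151·9 − 459 = $900.

Produce at Q = 9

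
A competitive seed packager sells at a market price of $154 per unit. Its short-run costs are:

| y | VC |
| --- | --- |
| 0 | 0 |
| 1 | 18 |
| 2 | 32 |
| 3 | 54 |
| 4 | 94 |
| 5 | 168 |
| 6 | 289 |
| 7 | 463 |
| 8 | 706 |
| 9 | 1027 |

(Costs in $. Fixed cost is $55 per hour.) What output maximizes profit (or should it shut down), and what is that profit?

y = 6; profit = $580

Profit at each row (π = 154y − TC): y=0: -55; y=1: 81; y=2: 221; y=3: 353; y=4: 467; y=5: 547; y=6: 580; y=7: 560; y=8: 471; y=9: 304.
Profit is maximized at y = 6. AVC there is 289/6 = $48.17 ≤ P, so producing beats shutting down (which would give -$55).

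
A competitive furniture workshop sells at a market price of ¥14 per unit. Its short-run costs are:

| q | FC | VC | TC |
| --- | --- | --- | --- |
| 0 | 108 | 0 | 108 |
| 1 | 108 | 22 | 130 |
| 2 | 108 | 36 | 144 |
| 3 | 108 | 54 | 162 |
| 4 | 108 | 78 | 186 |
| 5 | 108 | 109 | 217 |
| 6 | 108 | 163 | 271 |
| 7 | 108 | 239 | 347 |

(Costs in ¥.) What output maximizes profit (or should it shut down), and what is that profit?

q = 0 (shut down); profit = -¥108

Tabulate TR − TC: q=0: -108; q=1: -116; q=2: -116; q=3: -120; q=4: -130; q=5: -147; q=6: -187; q=7: -249.
Profit is highest at q = 0. Equivalently, the lowest AVC in the table is 36/2 ≈ ¥18 at q = 2, and P = ¥14 falls below it — price never covers variable cost, so the firm shuts down and loses only its fixed cost.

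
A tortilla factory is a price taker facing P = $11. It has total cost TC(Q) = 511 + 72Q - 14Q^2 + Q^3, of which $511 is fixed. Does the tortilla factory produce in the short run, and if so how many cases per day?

Strip out fixed cost: VC = 72Q - 14Q^2 + Q^3. Then AVC = 72 - 14Q + Q^2 and MC = 72 - 28Q + 3Q^2.
The AVC parabola has its vertex at Q = 14/2 = 7, where AVC = 72 - 14·7 + 7^2 = $23.
Since P = $11 < min AVC = $23, price fails to cover variable cost at any output.
Shutting down limits the loss to fixed cost, $511.

Shut down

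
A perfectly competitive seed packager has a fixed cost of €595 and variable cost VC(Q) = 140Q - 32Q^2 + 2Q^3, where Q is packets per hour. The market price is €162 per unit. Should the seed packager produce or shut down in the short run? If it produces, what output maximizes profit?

Produce at Q = 11

Strip out fixed cost: VC = 140Q - 32Q^2 + 2Q^3. Then AVC = 140 - 32Q + 2Q^2 and MC = 140 - 64Q + 6Q^2.
AVC hits its minimum where MC = AVC, at Q = 8, giving min AVC = 140 - 32·8 + 2·8^2 = €12.
P = €162 exceeds min AVC = €12, so the firm stays open.
P = MC gives -22 - 64Q + 6Q^2 = 0, with roots -1/3 and 11. Take the larger (rising MC): Q* = 11.
Check: AVC at Q = 11 is €30 ≤ P, so revenue covers variable cost.
Profit = P·Q − TC = 162·11 − 925 = €857.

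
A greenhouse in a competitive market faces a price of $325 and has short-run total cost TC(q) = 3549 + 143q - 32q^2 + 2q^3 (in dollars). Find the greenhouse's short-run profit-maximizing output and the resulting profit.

AVC = 143 - 32q + 2q^2 has its minimum $15 at q = 8; price $325 clears that bar, so the firm operates.
With MC = 143 - 64q + 6q^2, P = MC on the upward-sloping part at q* = 13.
TR = 325·13 = 4225. TC = 3549 + 845 = 4394. Profit = 4225 − 4394 = -$169.
By producing, the firm covers all variable cost plus $3380 of fixed cost; shutting down would lose the full $3549.

Profit = -$169 at q = 13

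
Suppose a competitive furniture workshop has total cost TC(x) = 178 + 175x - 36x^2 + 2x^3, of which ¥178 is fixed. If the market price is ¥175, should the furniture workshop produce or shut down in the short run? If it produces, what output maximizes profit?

Variable cost is VC = 175x - 36x^2 + 2x^3, so AVC = VC/x = 175 - 36x + 2x^2 and MC = dTC/dx = 175 - 72x + 6x^2.
The AVC parabola has its vertex at x = 36/4 = 9, where AVC = 175 - 36·9 + 2·9^2 = ¥13.
P = ¥175 exceeds min AVC = ¥13, so the firm stays open.
Solving P = MC: -72x + 6x^2 = 0 ⇒ x = 0 or 12. On the upward-sloping branch, x* = 12.
Check: AVC at x = 12 is ¥31 ≤ P, so revenue covers variable cost.
Profit = P·x − TC = 175·12 − 550 = ¥1550.

Produce at x = 12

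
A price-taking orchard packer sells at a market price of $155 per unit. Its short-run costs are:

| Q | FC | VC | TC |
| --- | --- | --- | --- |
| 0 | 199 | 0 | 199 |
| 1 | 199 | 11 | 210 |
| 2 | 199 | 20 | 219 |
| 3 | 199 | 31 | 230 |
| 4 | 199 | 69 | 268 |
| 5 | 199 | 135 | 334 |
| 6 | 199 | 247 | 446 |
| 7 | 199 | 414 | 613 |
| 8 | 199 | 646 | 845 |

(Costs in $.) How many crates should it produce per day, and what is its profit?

Compute π = P·Q − TC at each output: Q=0: -199; Q=1: -55; Q=2: 91; Q=3: 235; Q=4: 352; Q=5: 441; Q=6: 484; Q=7: 472; Q=8: 395.
Profit is maximized at Q = 6. AVC there is 247/6 = $41.17 ≤ P, so producing beats shutting down (which would give -$199).

Q = 6; profit = $484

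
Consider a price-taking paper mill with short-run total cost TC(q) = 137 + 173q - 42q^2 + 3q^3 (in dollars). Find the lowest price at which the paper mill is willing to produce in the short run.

$26 per unit

The firm shuts down when price falls below the minimum of average variable cost. AVC = VC/q = 173 - 42q + 3q^2.
At the minimum of AVC, MC = AVC. MC = 173 - 84q + 9q^2; setting MC = AVC gives 6q^2 - 42q = 0, so q = 7. min AVC = 26.
For P < $26 the firm produces nothing.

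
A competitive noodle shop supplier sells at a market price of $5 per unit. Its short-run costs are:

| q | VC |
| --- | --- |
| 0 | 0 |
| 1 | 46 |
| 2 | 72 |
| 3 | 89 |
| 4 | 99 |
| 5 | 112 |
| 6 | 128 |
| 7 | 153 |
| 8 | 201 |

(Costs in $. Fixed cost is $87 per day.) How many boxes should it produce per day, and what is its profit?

Profit at each row (π = 5q − TC): q=0: -87; q=1: -128; q=2: -149; q=3: -161; q=4: -166; q=5: -174; q=6: -185; q=7: -205; q=8: -248.
Profit is highest at q = 0. Equivalently, the lowest AVC in the table is 128/6 ≈ $21.33 at q = 6, and P = $5 falls below it — price never covers variable cost, so the firm shuts down and loses only its fixed cost.

q = 0 (shut down); profit = -$87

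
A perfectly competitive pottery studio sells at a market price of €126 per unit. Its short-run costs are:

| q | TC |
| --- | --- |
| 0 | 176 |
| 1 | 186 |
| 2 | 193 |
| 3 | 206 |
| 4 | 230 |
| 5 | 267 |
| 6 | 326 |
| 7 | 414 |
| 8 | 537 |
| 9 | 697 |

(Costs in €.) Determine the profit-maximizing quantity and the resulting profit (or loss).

q = 8; profit = €471

Profit at each row (π = 126q − TC): q=0: -176; q=1: -60; q=2: 59; q=3: 172; q=4: 274; q=5: 363; q=6: 430; q=7: 468; q=8: 471; q=9: 437.
Profit is maximized at q = 8. AVC there is 361/8 = €45.12 ≤ P, so producing beats shutting down (which would give -€176).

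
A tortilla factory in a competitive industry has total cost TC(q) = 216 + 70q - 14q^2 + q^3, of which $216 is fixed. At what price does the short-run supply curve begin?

The shutdown price is the minimum of AVC. VC = 70q - 14q^2 + q^3, so AVC = 70 - 14q + q^2.
dAVC/dq = -14 + 2q = 0 gives q = 7. min AVC = 70 - 14·7 + 7^2 = 21.
The firm shuts down for any P below $21.

$21 per unit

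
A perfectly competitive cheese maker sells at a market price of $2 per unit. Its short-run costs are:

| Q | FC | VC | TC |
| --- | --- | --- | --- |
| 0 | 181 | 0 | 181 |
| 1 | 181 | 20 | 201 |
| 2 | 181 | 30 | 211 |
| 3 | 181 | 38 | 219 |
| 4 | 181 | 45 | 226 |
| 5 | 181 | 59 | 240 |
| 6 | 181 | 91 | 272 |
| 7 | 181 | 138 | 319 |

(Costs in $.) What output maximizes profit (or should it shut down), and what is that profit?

Tabulate TR − TC: Q=0: -181; Q=1: -199; Q=2: -207; Q=3: -213; Q=4: -218; Q=5: -230; Q=6: -260; Q=7: -305.
Profit is highest at Q = 0. Equivalently, the lowest AVC in the table is 45/4 ≈ $11.25 at Q = 4, and P = $2 falls below it — price never covers variable cost, so the firm shuts down and loses only its fixed cost.

Q = 0 (shut down); profit = -$181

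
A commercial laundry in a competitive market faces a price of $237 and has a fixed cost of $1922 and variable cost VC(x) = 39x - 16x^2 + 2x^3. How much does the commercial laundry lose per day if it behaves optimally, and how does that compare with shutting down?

AVC = 39 - 16x + 2x^2; min AVC = $7 at x = 4. Since P = $237 ≥ min AVC, the firm produces.
MC = 39 - 32x + 6x^2. Setting P = MC and taking the root on the rising branch gives x* = 9.
TR = 237·9 = 2133. TC = 1922 + 513 = 2435. Profit = 2133 − 2435 = -$302.
That loss of $302 beats the $1922 the firm would lose by shutting down; producing recovers $1620 of fixed cost.

Profit = -$302 at x = 9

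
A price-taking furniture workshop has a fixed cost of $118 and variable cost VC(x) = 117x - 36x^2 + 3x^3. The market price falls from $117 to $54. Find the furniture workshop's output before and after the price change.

MC = 117 - 72x + 9x^2; the shutdown threshold is min AVC = $9 (at x = 6).
At P = $117 ≥ min AVC, set P = MC on the rising branch: x = 8.
At P = $54 ≥ min AVC, set P = MC: x = 7. The firm stays open but cuts output.

Output falls from 8 to 7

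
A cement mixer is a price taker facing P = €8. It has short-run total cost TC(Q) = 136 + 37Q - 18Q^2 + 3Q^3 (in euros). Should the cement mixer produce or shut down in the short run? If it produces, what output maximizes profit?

Shut down

From TC, MC = TC'(Q) = 37 - 36Q + 9Q^2 and AVC = VC/Q = 37 - 18Q + 3Q^2.
The AVC parabola has its vertex at Q = 18/6 = 3, where AVC = 37 - 18·3 + 3·3^2 = €10.
P = €8 lies below min AVC = €10; no output level covers variable cost.
Shutting down limits the loss to fixed cost, €136.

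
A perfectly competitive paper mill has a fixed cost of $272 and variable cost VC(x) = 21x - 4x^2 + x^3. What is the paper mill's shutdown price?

The firm shuts down when price falls below the minimum of average variable cost. AVC = VC/x = 21 - 4x + x^2.
At the minimum of AVC, MC = AVC. MC = 21 - 8x + 3x^2; setting MC = AVC gives 2x^2 - 4x = 0, so x = 2. min AVC = 17.
So the shutdown price is $17.

$17 per unit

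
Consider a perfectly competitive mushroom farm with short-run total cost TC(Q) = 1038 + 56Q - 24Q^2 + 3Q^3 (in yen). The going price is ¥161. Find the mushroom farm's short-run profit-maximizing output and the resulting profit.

AVC = 56 - 24Q + 3Q^2; min AVC = ¥8 at Q = 4. Since P = ¥161 ≥ min AVC, the firm produces.
MC = 56 - 48Q + 9Q^2. Setting P = MC and taking the root on the rising branch gives Q* = 7.
TR = 161·7 = 1127. TC = 1038 + 245 = 1283. Profit = 1127 − 1283 = -¥156.
By producing, the firm covers all variable cost plus ¥882 of fixed cost; shutting down would lose the full ¥1038.

Profit = -¥156 at Q = 7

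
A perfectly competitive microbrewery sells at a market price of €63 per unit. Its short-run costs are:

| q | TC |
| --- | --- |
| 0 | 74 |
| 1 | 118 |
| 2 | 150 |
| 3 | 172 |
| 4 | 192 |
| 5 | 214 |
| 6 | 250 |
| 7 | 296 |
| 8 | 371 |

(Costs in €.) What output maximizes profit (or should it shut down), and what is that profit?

Compute π = P·q − TC at each output: q=0: -74; q=1: -55; q=2: -24; q=3: 17; q=4: 60; q=5: 101; q=6: 128; q=7: 145; q=8: 133.
Profit is maximized at q = 7. AVC there is 222/7 = €31.71 ≤ P, so producing beats shutting down (which would give -€74).

q = 7; profit = €145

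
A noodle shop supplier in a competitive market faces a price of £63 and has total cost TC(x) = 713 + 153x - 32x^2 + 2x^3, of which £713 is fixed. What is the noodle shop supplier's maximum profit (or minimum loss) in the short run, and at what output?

Profit = -£389 at x = 9

AVC = 153 - 32x + 2x^2; min AVC = £25 at x = 8. Since P = £63 ≥ min AVC, the firm produces.
MC = 153 - 64x + 6x^2. Setting P = MC and taking the root on the rising branch gives x* = 9.
TR = 63·9 = 567. TC = 713 + 243 = 956. Profit = 567 − 956 = -£389.
That loss of £389 beats the £713 the firm would lose by shutting down; producing recovers £324 of fixed cost.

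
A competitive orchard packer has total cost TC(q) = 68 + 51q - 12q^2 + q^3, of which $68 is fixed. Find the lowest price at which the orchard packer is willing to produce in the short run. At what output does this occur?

Short-run supply begins at min AVC. From VC = 51q - 12q^2 + q^3, AVC = 51 - 12q + q^2.
dAVC/dq = -12 + 2q = 0 gives q = 6. min AVC = 51 - 12·6 + 6^2 = 15.
The firm shuts down for any P below $15.

$15 per unit, at q = 6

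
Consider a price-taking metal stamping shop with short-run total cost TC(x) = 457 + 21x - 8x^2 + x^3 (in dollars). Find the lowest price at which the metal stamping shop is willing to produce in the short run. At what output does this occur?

$5 per unit, at x = 4

The firm shuts down when price falls below the minimum of average variable cost. AVC = VC/x = 21 - 8x + x^2.
dAVC/dx = -8 + 2x = 0 gives x = 4. min AVC = 21 - 8·4 + 4^2 = 5.
The firm shuts down for any P below $5.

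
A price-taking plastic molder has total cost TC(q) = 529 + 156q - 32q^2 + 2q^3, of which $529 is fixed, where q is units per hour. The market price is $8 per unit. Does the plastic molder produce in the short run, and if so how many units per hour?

Variable cost is VC = 156q - 32q^2 + 2q^3, so AVC = VC/q = 156 - 32q + 2q^2 and MC = dTC/dq = 156 - 64q + 6q^2.
AVC hits its minimum where MC = AVC, at q = 8, giving min AVC = 156 - 32·8 + 2·8^2 = $28.
Since P = $8 < min AVC = $28, price fails to cover variable cost at any output.
The firm minimizes its loss by shutting down and losing only its fixed cost of $529.

Shut down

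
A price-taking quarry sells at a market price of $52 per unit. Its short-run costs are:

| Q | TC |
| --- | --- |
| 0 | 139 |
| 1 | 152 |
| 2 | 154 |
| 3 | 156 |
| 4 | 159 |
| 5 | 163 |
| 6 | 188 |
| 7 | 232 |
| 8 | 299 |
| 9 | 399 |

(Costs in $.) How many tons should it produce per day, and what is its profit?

Compute π = P·Q − TC at each output: Q=0: -139; Q=1: -100; Q=2: -50; Q=3: 0; Q=4: 49; Q=5: 97; Q=6: 124; Q=7: 132; Q=8: 117; Q=9: 69.
Profit is maximized at Q = 7. AVC there is 93/7 = $13.29 ≤ P, so producing beats shutting down (which would give -$139).

Q = 7; profit = $132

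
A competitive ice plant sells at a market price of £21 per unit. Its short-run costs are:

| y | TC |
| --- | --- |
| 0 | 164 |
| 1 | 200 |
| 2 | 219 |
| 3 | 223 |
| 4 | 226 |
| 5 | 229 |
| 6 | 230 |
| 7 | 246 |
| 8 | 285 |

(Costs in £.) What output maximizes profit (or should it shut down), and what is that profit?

Tabulate TR − TC: y=0: -164; y=1: -179; y=2: -177; y=3: -160; y=4: -142; y=5: -124; y=6: -104; y=7: -99; y=8: -117.
Profit is maximized at y = 7. AVC there is 82/7 = £11.71 ≤ P, so producing beats shutting down (which would give -£164).

y = 7; profit = -£99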